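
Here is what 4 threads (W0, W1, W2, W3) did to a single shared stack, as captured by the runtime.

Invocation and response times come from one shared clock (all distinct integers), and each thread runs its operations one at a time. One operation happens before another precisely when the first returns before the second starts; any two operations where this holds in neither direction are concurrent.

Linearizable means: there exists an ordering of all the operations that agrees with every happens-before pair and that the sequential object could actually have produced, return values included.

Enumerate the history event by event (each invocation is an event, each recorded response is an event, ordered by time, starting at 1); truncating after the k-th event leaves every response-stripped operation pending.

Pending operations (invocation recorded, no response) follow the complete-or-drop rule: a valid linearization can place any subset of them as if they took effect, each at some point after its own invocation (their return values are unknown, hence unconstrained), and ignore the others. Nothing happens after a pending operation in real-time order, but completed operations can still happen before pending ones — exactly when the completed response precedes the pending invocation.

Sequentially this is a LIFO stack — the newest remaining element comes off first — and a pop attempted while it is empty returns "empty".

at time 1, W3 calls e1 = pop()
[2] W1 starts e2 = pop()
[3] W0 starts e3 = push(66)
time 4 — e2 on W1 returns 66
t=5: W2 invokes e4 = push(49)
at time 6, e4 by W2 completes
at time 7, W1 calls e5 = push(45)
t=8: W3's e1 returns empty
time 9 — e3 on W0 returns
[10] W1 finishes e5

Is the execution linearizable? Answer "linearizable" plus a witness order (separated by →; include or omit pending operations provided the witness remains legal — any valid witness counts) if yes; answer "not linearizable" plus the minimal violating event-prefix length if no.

step 1: e1 pop() → empty — stack <>
step 2: e3 push(66) — stack <66>
step 3: e2 pop() → 66 — stack <>
step 4: e4 push(49) — stack <49>
step 5: e5 push(45) — stack <49,45>

linearizable — witness: e1 → e3 → e2 → e4 → e5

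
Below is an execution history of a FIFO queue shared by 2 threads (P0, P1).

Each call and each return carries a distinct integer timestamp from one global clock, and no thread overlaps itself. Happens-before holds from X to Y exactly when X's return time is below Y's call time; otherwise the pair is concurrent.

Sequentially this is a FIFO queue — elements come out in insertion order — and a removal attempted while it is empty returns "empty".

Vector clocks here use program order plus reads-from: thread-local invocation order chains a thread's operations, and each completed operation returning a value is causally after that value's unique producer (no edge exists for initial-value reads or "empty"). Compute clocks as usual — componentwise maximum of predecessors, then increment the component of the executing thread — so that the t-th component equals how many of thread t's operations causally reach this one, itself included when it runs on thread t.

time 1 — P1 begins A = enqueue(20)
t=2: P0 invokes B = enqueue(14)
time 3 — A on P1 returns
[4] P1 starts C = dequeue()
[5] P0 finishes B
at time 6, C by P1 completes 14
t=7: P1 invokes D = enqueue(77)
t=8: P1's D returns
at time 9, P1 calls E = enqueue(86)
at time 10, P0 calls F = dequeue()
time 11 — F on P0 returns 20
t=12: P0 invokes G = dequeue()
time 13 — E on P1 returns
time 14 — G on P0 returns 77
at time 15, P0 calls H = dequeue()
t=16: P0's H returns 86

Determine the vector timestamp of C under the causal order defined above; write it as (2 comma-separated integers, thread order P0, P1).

VC(A, invoked at 1): no causal predecessors; +1 on P1 → (0, 1)
VC(B, invoked at 2): no causal predecessors; +1 on P0 → (1, 0)
from VC(A)=(0, 1), VC(B)=(1, 0), C (invoked 4) maxes components and bumps P1 → (1, 2)
from VC(A)=(0, 1), VC(B)=(1, 0), F (invoked 10) maxes components and bumps P0 → (2, 1)
from VC(C)=(1, 2), D (invoked 7) maxes components and bumps P1 → (1, 3)
from VC(D)=(1, 3), E (invoked 9) maxes components and bumps P1 → (1, 4)
from VC(D)=(1, 3), VC(F)=(2, 1), G (invoked 12) maxes components and bumps P0 → (3, 3)
from VC(E)=(1, 4), VC(G)=(3, 3), H (invoked 15) maxes components and bumps P0 → (4, 4)
target: VC(C) = (1, 2)

(1, 2)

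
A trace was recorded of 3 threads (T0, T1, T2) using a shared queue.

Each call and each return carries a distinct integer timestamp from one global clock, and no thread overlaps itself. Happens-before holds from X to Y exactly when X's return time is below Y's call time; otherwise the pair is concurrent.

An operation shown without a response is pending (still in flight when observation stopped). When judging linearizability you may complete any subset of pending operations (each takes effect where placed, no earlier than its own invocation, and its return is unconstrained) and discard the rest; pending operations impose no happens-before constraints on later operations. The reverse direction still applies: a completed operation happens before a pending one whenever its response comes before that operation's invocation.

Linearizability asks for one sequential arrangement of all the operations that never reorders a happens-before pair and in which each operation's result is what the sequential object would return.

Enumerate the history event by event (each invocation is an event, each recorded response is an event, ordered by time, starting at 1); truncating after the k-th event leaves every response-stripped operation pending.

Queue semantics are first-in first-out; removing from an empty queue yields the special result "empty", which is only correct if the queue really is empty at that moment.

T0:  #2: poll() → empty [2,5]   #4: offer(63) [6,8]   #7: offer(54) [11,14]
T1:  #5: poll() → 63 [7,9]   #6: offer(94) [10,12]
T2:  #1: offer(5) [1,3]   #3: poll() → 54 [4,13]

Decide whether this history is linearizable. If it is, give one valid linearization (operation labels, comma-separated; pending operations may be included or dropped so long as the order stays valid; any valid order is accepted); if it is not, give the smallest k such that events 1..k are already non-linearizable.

not linearizable — minimal violating prefix: 13 events

through event 12 a valid linearization exists; event 13 (#3 responding at time 13) ends that
every one of the 18 real-time-consistent orders over 6 completed queue ops fails the sequential spec
include/drop combinations of the 1 pending operation (#7) were all tried; none helps
e.g. #1, #2, #3, #4, #5, #6 (pending dropped): illegal at step 2, since #2 poll() → empty cannot apply there
e.g. #1, #2, #3, #5, #4, #6 (pending dropped): illegal at step 2, since #2 poll() → empty cannot apply there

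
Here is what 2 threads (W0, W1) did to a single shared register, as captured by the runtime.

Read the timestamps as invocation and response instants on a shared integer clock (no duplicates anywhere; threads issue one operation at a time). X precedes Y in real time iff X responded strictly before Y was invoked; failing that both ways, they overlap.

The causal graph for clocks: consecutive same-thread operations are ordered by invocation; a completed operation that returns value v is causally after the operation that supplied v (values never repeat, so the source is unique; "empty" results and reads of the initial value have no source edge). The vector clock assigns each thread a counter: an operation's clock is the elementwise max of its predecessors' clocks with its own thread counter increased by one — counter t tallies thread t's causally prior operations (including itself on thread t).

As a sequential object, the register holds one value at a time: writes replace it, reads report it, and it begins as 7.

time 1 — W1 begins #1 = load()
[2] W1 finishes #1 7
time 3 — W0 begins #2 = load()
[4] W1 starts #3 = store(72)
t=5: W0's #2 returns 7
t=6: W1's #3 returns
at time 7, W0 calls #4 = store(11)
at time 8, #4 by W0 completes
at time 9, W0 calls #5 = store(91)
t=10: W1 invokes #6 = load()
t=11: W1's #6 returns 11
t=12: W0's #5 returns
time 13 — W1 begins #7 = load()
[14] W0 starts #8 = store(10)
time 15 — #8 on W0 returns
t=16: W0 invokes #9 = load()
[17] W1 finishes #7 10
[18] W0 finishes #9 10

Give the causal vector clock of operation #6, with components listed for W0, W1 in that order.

no predecessors for #1 (invoked 1): W1 increments from zero → (0, 1)
no predecessors for #2 (invoked 3): W0 increments from zero → (1, 0)
VC(#3, invoked at 4): max of VC(#1)=(0, 1), then +1 on thread W1 → (0, 2)
VC(#4, invoked at 7): max of VC(#2)=(1, 0), then +1 on thread W0 → (2, 0)
VC(#5, invoked at 9): max of VC(#4)=(2, 0), then +1 on thread W0 → (3, 0)
VC(#8, invoked at 14): max of VC(#5)=(3, 0), then +1 on thread W0 → (4, 0)
VC(#6, invoked at 10): max of VC(#3)=(0, 2), VC(#4)=(2, 0), then +1 on thread W1 → (2, 3)
VC(#9, invoked at 16): max of VC(#8)=(4, 0), then +1 on thread W0 → (5, 0)
VC(#7, invoked at 13): max of VC(#6)=(2, 3), VC(#8)=(4, 0), then +1 on thread W1 → (4, 4)
target: VC(#6) = (2, 3)

(2, 3)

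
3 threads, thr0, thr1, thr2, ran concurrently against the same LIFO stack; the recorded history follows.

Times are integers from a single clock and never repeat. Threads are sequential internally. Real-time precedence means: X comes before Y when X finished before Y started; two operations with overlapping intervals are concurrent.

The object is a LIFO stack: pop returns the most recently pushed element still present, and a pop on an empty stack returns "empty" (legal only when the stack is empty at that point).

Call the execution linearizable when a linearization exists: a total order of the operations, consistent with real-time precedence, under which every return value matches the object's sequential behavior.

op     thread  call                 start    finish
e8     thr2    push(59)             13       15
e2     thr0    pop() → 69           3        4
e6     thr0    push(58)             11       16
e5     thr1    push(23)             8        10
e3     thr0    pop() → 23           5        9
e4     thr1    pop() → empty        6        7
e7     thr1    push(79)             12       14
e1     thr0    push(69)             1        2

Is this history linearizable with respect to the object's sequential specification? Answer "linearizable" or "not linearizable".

linearizable

one valid linearization: e1, e2, e4, e5, e3, e6, e7, e8
step 1: e1 push(69) — stack <69>
step 2: e2 pop() → 69 — stack <>
step 3: e4 pop() → empty — stack <>
step 4: e5 push(23) — stack <23>
step 5: e3 pop() → 23 — stack <>
step 6: e6 push(58) — stack <58>
step 7: e7 push(79) — stack <58,79>
step 8: e8 push(59) — stack <58,79,59>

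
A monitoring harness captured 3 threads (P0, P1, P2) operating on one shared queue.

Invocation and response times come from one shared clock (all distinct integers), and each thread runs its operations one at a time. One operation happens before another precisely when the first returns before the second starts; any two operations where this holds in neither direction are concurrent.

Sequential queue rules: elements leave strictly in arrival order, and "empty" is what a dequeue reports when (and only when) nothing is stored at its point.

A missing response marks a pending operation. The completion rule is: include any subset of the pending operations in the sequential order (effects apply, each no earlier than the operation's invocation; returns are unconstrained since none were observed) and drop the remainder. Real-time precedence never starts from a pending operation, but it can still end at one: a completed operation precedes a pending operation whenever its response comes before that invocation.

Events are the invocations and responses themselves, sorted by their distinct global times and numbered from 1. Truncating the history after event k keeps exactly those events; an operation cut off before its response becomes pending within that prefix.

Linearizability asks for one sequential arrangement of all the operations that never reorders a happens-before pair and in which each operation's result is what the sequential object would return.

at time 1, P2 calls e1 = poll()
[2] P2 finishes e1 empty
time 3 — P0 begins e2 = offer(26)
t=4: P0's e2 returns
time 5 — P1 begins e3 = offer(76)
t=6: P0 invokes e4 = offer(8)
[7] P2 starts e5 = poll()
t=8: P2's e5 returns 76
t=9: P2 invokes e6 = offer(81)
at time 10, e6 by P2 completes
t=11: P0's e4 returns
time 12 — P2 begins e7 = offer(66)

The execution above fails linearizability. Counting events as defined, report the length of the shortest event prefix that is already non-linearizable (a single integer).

8

events 1..7 are still linearizable — one witness is e1, e2:
step 1: e1 poll() → empty — queue <>
step 2: e2 offer(26) — queue <26>
once event 8 joins (e5's response, time 8), exhaustive search finds no witness
every completion of the 2 pending operations (e3, e4) was checked; none linearizes
take e1, e2, e5 (pending dropped): step 3 already fails, because e5 poll() → 76 cannot occur there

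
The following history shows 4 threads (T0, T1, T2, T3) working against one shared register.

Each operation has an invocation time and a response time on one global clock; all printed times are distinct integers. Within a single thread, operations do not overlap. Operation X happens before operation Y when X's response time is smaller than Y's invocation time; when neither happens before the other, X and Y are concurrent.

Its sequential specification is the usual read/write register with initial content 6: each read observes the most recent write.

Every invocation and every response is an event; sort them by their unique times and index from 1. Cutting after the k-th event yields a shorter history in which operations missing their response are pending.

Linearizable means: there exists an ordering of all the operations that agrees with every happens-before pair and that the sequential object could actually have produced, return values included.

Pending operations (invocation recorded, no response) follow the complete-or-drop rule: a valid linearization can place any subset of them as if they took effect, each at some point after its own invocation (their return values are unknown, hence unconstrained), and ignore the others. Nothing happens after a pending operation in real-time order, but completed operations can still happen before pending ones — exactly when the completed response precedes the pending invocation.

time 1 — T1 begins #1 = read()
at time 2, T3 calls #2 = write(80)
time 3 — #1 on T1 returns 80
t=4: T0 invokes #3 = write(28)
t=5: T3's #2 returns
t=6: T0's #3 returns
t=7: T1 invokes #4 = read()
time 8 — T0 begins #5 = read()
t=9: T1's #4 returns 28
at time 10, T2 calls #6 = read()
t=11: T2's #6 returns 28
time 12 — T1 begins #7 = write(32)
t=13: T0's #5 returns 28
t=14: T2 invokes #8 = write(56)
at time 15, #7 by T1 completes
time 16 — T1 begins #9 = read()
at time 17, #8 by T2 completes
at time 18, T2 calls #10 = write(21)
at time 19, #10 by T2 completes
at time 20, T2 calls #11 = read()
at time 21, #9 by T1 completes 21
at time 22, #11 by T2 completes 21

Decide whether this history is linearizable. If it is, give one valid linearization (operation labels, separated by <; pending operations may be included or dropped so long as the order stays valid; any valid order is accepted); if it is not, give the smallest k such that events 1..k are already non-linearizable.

step 1: #2 write(80) — value 80
step 2: #1 read() → 80 — value 80
step 3: #3 write(28) — value 28
step 4: #4 read() → 28 — value 28
step 5: #5 read() → 28 — value 28
step 6: #6 read() → 28 — value 28
step 7: #7 write(32) — value 32
step 8: #8 write(56) — value 56
step 9: #10 write(21) — value 21
step 10: #9 read() → 21 — value 21
step 11: #11 read() → 21 — value 21

linearizable — witness: #2 < #1 < #3 < #4 < #5 < #6 < #7 < #8 < #10 < #9 < #11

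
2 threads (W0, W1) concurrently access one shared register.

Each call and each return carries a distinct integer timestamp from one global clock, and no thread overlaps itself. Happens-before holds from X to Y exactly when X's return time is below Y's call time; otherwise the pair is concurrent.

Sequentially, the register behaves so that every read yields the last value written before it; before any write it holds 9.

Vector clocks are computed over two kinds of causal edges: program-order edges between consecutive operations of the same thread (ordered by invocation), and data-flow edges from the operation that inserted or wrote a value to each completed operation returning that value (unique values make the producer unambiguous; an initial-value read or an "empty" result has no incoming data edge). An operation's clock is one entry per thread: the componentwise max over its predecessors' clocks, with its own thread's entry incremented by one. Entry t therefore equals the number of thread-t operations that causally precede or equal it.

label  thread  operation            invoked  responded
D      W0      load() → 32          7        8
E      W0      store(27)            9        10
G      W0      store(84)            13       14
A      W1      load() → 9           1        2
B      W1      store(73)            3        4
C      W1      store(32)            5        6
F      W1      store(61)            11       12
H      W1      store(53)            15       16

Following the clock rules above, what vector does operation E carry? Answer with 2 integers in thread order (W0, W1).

(2, 3)

A (invocation 1): nothing precedes it; W1's component alone gives (0, 1)
invoked at 3, B merges VC(A)=(0, 1) and bumps W1's slot → (0, 2)
invoked at 5, C merges VC(B)=(0, 2) and bumps W1's slot → (0, 3)
invoked at 11, F merges VC(C)=(0, 3) and bumps W1's slot → (0, 4)
invoked at 7, D merges VC(C)=(0, 3) and bumps W0's slot → (1, 3)
invoked at 15, H merges VC(F)=(0, 4) and bumps W1's slot → (0, 5)
invoked at 9, E merges VC(D)=(1, 3) and bumps W0's slot → (2, 3)
invoked at 13, G merges VC(E)=(2, 3) and bumps W0's slot → (3, 3)
target: VC(E) = (2, 3)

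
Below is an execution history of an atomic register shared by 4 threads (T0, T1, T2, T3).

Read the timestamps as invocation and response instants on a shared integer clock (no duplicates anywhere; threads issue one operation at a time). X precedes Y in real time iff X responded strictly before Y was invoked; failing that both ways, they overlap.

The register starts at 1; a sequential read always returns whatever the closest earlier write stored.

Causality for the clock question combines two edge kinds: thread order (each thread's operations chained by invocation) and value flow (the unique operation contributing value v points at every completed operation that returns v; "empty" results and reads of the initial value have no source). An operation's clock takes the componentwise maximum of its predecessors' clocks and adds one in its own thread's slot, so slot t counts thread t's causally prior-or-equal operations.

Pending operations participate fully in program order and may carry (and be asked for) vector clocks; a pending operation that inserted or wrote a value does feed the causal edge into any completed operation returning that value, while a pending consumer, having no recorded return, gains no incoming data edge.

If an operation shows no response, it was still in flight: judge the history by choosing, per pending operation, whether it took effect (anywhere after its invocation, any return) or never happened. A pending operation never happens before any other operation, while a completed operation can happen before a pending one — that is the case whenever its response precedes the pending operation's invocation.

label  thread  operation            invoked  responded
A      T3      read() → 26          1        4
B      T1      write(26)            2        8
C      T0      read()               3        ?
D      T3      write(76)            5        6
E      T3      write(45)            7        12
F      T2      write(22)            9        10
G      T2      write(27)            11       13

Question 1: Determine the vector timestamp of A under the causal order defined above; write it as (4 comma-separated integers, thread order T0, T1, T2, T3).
VC(F, invoked at 9): no causal predecessors; +1 on T2 → (0, 0, 1, 0)
VC(B, invoked at 2): no causal predecessors; +1 on T1 → (0, 1, 0, 0)
VC(C, invoked at 3): no causal predecessors; +1 on T0 → (1, 0, 0, 0)
G (invocation 11): componentwise max over VC(F)=(0, 0, 1, 0), +1 at T2, giving (0, 0, 2, 0)
A (invocation 1): componentwise max over VC(B)=(0, 1, 0, 0), +1 at T3, giving (0, 1, 0, 1)
D (invocation 5): componentwise max over VC(A)=(0, 1, 0, 1), +1 at T3, giving (0, 1, 0, 2)
E (invocation 7): componentwise max over VC(D)=(0, 1, 0, 2), +1 at T3, giving (0, 1, 0, 3)
target: VC(A) = (0, 1, 0, 1)

(0, 1, 0, 1)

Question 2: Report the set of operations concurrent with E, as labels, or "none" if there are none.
E spans [7,12]: anything still running between times 7 and 12 counts as concurrent
A [1,4]: before
B [2,8]: concurrent
C [3,…): concurrent
D [5,6]: before
F [9,10]: concurrent
G [11,13]: concurrent

B, C, F, G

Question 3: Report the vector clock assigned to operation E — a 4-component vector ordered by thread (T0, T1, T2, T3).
F, invoked 9, has no incoming edges; only T2's bump applies → (0, 0, 1, 0)
B, invoked 2, has no incoming edges; only T1's bump applies → (0, 1, 0, 0)
C, invoked 3, has no incoming edges; only T0's bump applies → (1, 0, 0, 0)
VC(G, invoked at 11): max of VC(F)=(0, 0, 1, 0), then +1 on thread T2 → (0, 0, 2, 0)
VC(A, invoked at 1): max of VC(B)=(0, 1, 0, 0), then +1 on thread T3 → (0, 1, 0, 1)
VC(D, invoked at 5): max of VC(A)=(0, 1, 0, 1), then +1 on thread T3 → (0, 1, 0, 2)
VC(E, invoked at 7): max of VC(D)=(0, 1, 0, 2), then +1 on thread T3 → (0, 1, 0, 3)
target: VC(E) = (0, 1, 0, 3)

(0, 1, 0, 3)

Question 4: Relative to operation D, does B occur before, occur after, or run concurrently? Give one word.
B spans [2,8], D spans [5,6]
the intervals overlap in both directions

concurrent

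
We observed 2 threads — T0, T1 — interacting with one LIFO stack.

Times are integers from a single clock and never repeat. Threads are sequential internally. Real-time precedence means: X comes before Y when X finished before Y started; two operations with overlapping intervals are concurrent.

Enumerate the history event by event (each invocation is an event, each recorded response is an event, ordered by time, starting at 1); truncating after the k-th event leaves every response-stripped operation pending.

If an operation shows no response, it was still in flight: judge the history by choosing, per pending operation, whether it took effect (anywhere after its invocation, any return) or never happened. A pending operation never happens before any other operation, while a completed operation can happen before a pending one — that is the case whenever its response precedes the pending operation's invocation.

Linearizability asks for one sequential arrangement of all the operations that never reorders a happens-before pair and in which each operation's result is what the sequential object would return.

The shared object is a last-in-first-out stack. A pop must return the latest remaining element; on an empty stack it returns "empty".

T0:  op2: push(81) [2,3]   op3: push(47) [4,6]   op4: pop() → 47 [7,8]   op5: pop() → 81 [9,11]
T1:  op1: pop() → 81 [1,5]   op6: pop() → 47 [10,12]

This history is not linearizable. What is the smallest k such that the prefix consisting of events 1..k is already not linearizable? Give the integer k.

11

one valid order for events 1..10 is op2, op1, op3, op4:
1. op2 push(81), leaving stack <81>
2. op1 pop() → 81, leaving stack <>
3. op3 push(47), leaving stack <47>
4. op4 pop() → 47, leaving stack <>
event 11 — op5's response, time 11 — after it, nothing linearizes
every completion of the 1 pending operation (op6) was checked; none linearizes
take op1, op2, op3, op4, op5 (pending dropped): step 1 already fails, because op1 pop() → 81 cannot occur there
take op2, op1, op3, op4, op5 (pending dropped): step 5 already fails, because op5 pop() → 81 cannot occur there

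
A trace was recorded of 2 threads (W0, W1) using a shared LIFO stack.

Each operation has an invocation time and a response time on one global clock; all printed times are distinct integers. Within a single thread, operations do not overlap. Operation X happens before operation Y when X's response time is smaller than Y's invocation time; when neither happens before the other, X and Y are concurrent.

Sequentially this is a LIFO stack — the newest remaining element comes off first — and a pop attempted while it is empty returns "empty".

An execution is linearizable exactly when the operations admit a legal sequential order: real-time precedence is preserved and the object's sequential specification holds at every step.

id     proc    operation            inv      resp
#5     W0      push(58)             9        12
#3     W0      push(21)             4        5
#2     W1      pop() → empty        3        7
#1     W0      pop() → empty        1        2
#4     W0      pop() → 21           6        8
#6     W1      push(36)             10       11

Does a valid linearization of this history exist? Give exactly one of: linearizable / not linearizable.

linearizable

a witness: #1, #2, #3, #4, #5, #6
after step 1 (#1 pop() → empty): stack <>
after step 2 (#2 pop() → empty): stack <>
after step 3 (#3 push(21)): stack <21>
after step 4 (#4 pop() → 21): stack <>
after step 5 (#5 push(58)): stack <58>
after step 6 (#6 push(36)): stack <58,36>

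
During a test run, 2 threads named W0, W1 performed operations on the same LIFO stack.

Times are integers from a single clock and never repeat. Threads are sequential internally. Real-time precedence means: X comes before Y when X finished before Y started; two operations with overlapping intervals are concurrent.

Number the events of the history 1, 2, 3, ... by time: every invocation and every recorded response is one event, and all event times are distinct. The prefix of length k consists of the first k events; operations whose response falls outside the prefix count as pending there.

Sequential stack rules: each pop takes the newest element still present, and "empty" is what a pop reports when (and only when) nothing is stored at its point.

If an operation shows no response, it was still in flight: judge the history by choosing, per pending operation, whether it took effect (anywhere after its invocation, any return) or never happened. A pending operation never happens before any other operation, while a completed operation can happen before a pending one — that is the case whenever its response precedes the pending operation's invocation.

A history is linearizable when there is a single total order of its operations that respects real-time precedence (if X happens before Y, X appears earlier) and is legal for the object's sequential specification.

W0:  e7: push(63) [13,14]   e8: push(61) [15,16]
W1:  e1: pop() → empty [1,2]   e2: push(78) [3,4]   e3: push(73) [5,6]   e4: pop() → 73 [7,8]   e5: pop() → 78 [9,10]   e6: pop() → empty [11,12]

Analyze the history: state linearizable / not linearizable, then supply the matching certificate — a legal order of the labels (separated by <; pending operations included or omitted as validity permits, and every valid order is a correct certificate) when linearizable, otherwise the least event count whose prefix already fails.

linearizable — witness: e1 < e2 < e3 < e4 < e5 < e6 < e7 < e8

1. e1 pop() → empty, leaving stack <>
2. e2 push(78), leaving stack <78>
3. e3 push(73), leaving stack <78,73>
4. e4 pop() → 73, leaving stack <78>
5. e5 pop() → 78, leaving stack <>
6. e6 pop() → empty, leaving stack <>
7. e7 push(63), leaving stack <63>
8. e8 push(61), leaving stack <63,61>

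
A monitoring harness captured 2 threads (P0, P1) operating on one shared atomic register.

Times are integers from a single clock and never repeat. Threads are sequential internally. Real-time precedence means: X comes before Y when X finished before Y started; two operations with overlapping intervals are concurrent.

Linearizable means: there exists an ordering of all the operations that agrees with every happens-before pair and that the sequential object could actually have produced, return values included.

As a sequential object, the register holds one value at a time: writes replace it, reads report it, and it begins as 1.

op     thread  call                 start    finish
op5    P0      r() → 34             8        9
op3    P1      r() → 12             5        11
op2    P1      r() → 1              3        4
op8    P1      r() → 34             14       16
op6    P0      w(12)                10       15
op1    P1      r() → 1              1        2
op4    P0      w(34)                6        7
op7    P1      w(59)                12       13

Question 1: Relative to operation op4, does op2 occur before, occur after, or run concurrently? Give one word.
op2 spans [3,4], op4 spans [6,7]
resp(op2)=4 < inv(op4)=6

before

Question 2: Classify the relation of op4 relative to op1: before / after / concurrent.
op4 spans [6,7], op1 spans [1,2]
resp(op1)=2 < inv(op4)=6

after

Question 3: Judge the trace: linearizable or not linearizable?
events 1..15 are fine; event 16 — the response of op8 at time 16 — makes the prefix non-linearizable
every one of the 10 real-time-consistent orders over 8 completed atomic register ops fails the sequential spec
take op1, op2, op3, op4, op5, op6, op7, op8: step 3 already fails, because op3 r() → 12 cannot occur there
take op1, op2, op3, op4, op5, op7, op6, op8: step 3 already fails, because op3 r() → 12 cannot occur there

not linearizable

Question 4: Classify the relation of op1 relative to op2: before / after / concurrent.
op1 spans [1,2], op2 spans [3,4]
resp(op1)=2 < inv(op2)=3

before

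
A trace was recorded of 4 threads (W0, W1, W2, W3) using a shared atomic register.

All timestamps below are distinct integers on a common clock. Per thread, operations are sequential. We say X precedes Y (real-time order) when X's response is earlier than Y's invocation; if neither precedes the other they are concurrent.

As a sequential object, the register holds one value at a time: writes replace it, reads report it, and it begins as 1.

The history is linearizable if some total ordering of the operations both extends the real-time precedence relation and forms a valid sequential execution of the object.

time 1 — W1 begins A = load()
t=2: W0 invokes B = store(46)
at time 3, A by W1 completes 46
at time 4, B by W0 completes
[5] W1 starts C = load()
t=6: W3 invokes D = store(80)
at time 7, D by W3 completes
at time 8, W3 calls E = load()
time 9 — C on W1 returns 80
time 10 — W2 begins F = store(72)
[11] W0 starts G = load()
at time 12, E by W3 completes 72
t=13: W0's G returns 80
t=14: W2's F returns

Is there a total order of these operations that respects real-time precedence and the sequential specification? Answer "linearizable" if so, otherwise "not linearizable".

linearizable

a witness: B, A, D, C, G, F, E
after step 1 (B store(46)): value 46
after step 2 (A load() → 46): value 46
after step 3 (D store(80)): value 80
after step 4 (C load() → 80): value 80
after step 5 (G load() → 80): value 80
after step 6 (F store(72)): value 72
after step 7 (E load() → 72): value 72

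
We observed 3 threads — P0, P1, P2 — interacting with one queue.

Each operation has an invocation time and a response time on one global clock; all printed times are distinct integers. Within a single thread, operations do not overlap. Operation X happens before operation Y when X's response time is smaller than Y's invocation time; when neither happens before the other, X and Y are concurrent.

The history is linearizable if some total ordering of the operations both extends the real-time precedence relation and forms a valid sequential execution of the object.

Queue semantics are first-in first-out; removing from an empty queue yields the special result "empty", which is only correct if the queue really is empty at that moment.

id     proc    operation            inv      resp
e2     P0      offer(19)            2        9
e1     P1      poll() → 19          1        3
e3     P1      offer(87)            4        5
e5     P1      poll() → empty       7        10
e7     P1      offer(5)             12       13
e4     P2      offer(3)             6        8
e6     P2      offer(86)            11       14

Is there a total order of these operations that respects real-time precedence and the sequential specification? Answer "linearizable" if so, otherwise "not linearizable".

prefix check: 1..9 passes, 1..10 fails once e5's time-10 response joins
no legal order exists: 10 real-time-consistent candidates over 5 completed queue operations, all rejected
e.g. e1, e2, e3, e4, e5: illegal at step 1, since e1 poll() → 19 cannot apply there
e.g. e1, e2, e3, e5, e4: illegal at step 1, since e1 poll() → 19 cannot apply there

not linearizable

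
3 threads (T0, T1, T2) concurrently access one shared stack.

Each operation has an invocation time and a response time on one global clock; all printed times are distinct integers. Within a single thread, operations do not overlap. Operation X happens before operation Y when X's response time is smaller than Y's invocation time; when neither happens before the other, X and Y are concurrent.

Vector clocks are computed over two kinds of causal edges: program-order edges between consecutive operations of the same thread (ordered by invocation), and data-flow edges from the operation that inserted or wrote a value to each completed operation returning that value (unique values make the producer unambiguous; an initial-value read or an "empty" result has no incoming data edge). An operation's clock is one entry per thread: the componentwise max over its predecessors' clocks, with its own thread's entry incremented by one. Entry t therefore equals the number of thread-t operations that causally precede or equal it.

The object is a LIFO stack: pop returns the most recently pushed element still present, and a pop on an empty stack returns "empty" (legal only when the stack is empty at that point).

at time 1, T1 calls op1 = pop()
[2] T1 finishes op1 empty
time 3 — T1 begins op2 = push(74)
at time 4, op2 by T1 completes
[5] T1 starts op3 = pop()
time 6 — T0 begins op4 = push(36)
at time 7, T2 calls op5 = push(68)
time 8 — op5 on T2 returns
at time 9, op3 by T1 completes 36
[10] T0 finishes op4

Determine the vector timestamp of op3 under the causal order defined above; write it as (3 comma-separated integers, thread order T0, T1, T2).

op5, invoked 7, has no incoming edges; only T2's bump applies → (0, 0, 1)
op1, invoked 1, has no incoming edges; only T1's bump applies → (0, 1, 0)
op4, invoked 6, has no incoming edges; only T0's bump applies → (1, 0, 0)
merge at op2 (invoked 3): VC(op1)=(0, 1, 0), own-thread bump on T1 → (0, 2, 0)
merge at op3 (invoked 5): VC(op2)=(0, 2, 0), VC(op4)=(1, 0, 0), own-thread bump on T1 → (1, 3, 0)
target: VC(op3) = (1, 3, 0)

(1, 3, 0)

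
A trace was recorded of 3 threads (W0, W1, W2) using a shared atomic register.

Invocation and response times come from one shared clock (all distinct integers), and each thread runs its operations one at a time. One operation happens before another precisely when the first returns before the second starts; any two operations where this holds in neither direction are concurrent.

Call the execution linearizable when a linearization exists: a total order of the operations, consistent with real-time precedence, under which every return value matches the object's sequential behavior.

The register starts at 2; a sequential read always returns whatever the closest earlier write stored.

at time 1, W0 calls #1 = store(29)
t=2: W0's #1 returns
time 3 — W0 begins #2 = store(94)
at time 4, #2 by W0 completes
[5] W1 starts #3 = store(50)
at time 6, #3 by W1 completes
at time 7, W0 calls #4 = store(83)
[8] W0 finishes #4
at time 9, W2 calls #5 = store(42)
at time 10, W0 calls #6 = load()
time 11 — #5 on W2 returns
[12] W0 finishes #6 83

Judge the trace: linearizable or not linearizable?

linearizable

witness order: #1, #2, #3, #4, #6, #5
1. #1 store(29), leaving value 29
2. #2 store(94), leaving value 94
3. #3 store(50), leaving value 50
4. #4 store(83), leaving value 83
5. #6 load() → 83, leaving value 83
6. #5 store(42), leaving value 42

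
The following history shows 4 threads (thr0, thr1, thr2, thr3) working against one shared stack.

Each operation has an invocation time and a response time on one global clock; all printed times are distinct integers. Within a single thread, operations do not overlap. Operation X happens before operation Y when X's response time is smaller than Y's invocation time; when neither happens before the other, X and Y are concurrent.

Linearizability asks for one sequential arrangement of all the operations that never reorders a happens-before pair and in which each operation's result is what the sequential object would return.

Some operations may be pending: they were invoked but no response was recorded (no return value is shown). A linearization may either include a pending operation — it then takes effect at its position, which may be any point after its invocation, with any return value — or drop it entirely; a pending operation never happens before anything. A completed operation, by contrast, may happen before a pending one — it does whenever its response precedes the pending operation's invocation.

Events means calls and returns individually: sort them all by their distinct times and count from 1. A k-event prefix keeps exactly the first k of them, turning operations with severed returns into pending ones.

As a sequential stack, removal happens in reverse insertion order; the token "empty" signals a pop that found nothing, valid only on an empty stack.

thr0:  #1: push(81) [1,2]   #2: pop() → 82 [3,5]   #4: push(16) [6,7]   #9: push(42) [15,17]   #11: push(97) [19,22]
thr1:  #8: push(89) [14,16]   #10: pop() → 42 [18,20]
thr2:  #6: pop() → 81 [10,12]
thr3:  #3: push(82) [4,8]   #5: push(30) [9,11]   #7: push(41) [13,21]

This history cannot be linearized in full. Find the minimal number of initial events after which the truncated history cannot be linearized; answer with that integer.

12

events 1..11 are linearizable, e.g. via #1, #3, #2, #4, #5:
after step 1 (#1 push(81)): stack <81>
after step 2 (#3 push(82)): stack <81,82>
after step 3 (#2 pop() → 82): stack <81>
after step 4 (#4 push(16)): stack <81,16>
after step 5 (#5 push(30)): stack <81,16,30>
with event 12 included (#6 responding at time 12), all real-time-consistent orders fail
take #1, #2, #3, #4, #5, #6: step 2 already fails, because #2 pop() → 82 cannot occur there
take #1, #2, #3, #4, #6, #5: step 2 already fails, because #2 pop() → 82 cannot occur there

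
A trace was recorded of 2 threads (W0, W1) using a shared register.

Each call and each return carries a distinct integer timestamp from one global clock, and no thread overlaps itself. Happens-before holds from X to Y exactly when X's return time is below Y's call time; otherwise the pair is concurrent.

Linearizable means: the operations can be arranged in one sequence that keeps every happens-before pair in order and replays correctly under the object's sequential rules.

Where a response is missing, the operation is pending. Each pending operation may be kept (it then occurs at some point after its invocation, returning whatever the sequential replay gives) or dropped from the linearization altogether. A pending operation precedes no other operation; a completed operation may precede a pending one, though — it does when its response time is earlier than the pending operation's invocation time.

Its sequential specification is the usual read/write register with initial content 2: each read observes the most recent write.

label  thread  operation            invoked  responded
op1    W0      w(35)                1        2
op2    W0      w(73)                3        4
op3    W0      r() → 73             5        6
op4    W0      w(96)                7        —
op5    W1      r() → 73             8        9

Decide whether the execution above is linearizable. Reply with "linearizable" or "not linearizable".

linearizable

a witness: op1, op2, op3, op5
step 1: op1 w(35) — value 35
step 2: op2 w(73) — value 73
step 3: op3 r() → 73 — value 73
step 4: op5 r() → 73 — value 73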